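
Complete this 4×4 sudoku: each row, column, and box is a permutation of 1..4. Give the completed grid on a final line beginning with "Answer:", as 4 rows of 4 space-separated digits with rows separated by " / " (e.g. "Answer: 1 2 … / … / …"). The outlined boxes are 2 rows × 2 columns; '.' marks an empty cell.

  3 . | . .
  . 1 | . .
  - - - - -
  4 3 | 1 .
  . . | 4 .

Step 1. [r2c1∈{2}] r2c1's peers cover all but 2. So r2c1=2.
Step 2. [r1c4∈{1,2,4}] row 1 places 1 nowhere but r1c4. So r1c4=1.
Step 3. [r4c4∈{2,3}] row 4 places 3 nowhere but r4c4. So r4c4=3.
Step 4. [r2c4∈{4}] r2c4 is down to just 4 ⇒ r2c4=4.
Step 5. [r3c4∈{2}] r3c4 has the single candidate 2. So r3c4=2.
Step 6. [r1c2∈{4}] r1c2's peers cover all but 4. So r1c2=4.
Step 7. [r4c1∈{1}] r4c1's peers cover all but 1, so r4c1=1.
Step 8. [r2c3∈{3}] nothing but 3 survives at r2c3 ⇒ r2c3=3.
Step 9. [r4c2∈{2}] nothing but 2 survives at r4c2 ⇒ r4c2=2.
Step 10. [r1c3∈{2}] r1c3 has the single candidate 2. So r1c3=2.

Answer: 3 4 2 1 / 2 1 3 4 / 4 3 1 2 / 1 2 4 3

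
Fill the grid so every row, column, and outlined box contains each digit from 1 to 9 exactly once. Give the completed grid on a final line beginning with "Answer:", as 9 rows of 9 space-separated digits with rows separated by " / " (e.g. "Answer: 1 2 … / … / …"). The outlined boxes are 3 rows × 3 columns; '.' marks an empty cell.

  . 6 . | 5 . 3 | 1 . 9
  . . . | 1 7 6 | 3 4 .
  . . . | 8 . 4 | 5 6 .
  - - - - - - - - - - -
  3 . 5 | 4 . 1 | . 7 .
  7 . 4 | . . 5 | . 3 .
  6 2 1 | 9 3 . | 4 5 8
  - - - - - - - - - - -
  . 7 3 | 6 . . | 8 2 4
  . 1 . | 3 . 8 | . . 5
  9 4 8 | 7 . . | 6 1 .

Step 1. [r1c5∈{2}] only 2 remains possible at r1c5. So r1c5=2.
Step 2. [r2c9∈{2}] nothing but 2 survives at r2c9. So r2c9=2.
Step 3. [r3c5∈{9}] only 9 remains possible at r3c5. So r3c5=9.
Step 4. [r2c2∈{5,8,9}] col 2 places 5 nowhere but r2c2 ⇒ r2c2=5.
Step 5. [r4c9∈{6}] r4c9 is down to just 6. So r4c9=6.
Step 6. [r8c1∈{2}] r8c1 is down to just 2 ⇒ r8c1=2.
Step 7. [r4c7∈{2,9}] 2 has one home in row 4: r4c7. So r4c7=2.
Step 8. [r4c5∈{8}] r4c5 has the single candidate 8, so r4c5=8.
Step 9. [r5c7∈{9}] r5c7's peers cover all but 9 ⇒ r5c7=9.
Step 10. [r1c3∈{7}] r1c3 is down to just 7, so r1c3=7.
Step 11. [r1c8∈{8}] r1c8 has the single candidate 8, so r1c8=8.
Step 12. [r9c5∈{5}] nothing but 5 survives at r9c5, so r9c5=5.
Step 13. [r5c4∈{2}] r5c4's peers cover all but 2. So r5c4=2.
Step 14. [r6c6∈{7}] only 7 remains possible at r6c6. So r6c6=7.
Step 15. [r3c2∈{3}] only 3 remains possible at r3c2, so r3c2=3.
Step 16. [r7c5∈{1}] only 1 remains possible at r7c5, so r7c5=1.
Step 17. [r5c5∈{6}] r5c5 has the single candidate 6. So r5c5=6.
Step 18. [r8c5∈{4}] r8c5 has the single candidate 4. So r8c5=4.
Step 19. [r5c2∈{8}] only 8 remains possible at r5c2. So r5c2=8.
Step 20. [r5c9∈{1}] only 1 remains possible at r5c9. So r5c9=1.
Step 21. [r8c3∈{6}] only 6 remains possible at r8c3, so r8c3=6.
Step 22. [r1c1∈{4}] r1c1 has the single candidate 4 ⇒ r1c1=4.
Step 23. [r8c8∈{9}] r8c8 is down to just 9. So r8c8=9.
Step 24. [r2c3∈{9}] only 9 remains possible at r2c3, so r2c3=9.
Step 25. [r2c1∈{8}] only 8 remains possible at r2c1 ⇒ r2c1=8.
Step 26. [r8c7∈{7}] nothing but 7 survives at r8c7. So r8c7=7.
Step 27. [r3c3∈{2}] nothing but 2 survives at r3c3. So r3c3=2.
Step 28. [r3c9∈{7}] r3c9 is down to just 7 ⇒ r3c9=7.
Step 29. [r4c2∈{9}] r4c2's peers cover all but 9, so r4c2=9.
Step 30. [r7c6∈{9}] r7c6 has the single candidate 9 ⇒ r7c6=9.
Step 31. [r7c1∈{5}] r7c1 has the single candidate 5 ⇒ r7c1=5.
Step 32. [r9c6∈{2}] r9c6 has the single candidate 2 ⇒ r9c6=2.
Step 33. [r9c9∈{3}] only 3 remains possible at r9c9. So r9c9=3.
Step 34. [r3c1∈{1}] r3c1 is down to just 1. So r3c1=1.

Answer: 4 6 7 5 2 3 1 8 9 / 8 5 9 1 7 6 3 4 2 / 1 3 2 8 9 4 5 6 7 / 3 9 5 4 8 1 2 7 6 / 7 8 4 2 6 5 9 3 1 / 6 2 1 9 3 7 4 5 8 / 5 7 3 6 1 9 8 2 4 / 2 1 6 3 4 8 7 9 5 / 9 4 8 7 5 2 6 1 3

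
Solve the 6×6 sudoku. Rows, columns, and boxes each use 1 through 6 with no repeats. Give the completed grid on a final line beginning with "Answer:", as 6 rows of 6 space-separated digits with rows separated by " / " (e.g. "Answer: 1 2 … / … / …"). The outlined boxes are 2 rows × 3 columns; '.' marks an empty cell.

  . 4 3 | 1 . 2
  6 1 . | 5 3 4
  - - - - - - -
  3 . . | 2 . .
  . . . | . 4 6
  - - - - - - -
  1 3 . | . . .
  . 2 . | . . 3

Step 1. [r3c3∈{1,4,5,6}] 4 has one home in row 3: r3c3, so r3c3=4.
Step 2. [r5c6∈{5}] r5c6 is down to just 5, so r5c6=5.
Step 3. [r4c2∈{5}] r4c2's peers cover all but 5 ⇒ r4c2=5.
Step 4. [r5c3∈{6}] r5c3 is down to just 6 ⇒ r5c3=6.
Step 5. [r6c4∈{4,6}] across col 4, 6 lands solely at r6c4 ⇒ r6c4=6.
Step 6. [r6c3∈{5}] r6c3 has the single candidate 5, so r6c3=5.
Step 7. [r4c3∈{1,2}] r4c3 is the only open cell in row 4 admitting 1, so r4c3=1.
Step 8. [r3c6∈{1}] r3c6's peers cover all but 1. So r3c6=1.
Step 9. [r5c4∈{4}] only 4 remains possible at r5c4 ⇒ r5c4=4.
Step 10. [r4c4∈{3}] only 3 remains possible at r4c4, so r4c4=3.
Step 11. [r6c5∈{1}] r6c5 has the single candidate 1, so r6c5=1.
Step 12. [r5c5∈{2}] r5c5's peers cover all but 2 ⇒ r5c5=2.
Step 13. [r6c1∈{4}] r6c1 is down to just 4, so r6c1=4.
Step 14. [r3c2∈{6}] only 6 remains possible at r3c2. So r3c2=6.
Step 15. [r2c3∈{2}] nothing but 2 survives at r2c3. So r2c3=2.
Step 16. [r1c1∈{5}] r1c1 has the single candidate 5. So r1c1=5.
Step 17. [r4c1∈{2}] r4c1's peers cover all but 2. So r4c1=2.
Step 18. [r3c5∈{5}] r3c5's peers cover all but 5, so r3c5=5.
Step 19. [r1c5∈{6}] nothing but 6 survives at r1c5 ⇒ r1c5=6.

Answer: 5 4 3 1 6 2 / 6 1 2 5 3 4 / 3 6 4 2 5 1 / 2 5 1 3 4 6 / 1 3 6 4 2 5 / 4 2 5 6 1 3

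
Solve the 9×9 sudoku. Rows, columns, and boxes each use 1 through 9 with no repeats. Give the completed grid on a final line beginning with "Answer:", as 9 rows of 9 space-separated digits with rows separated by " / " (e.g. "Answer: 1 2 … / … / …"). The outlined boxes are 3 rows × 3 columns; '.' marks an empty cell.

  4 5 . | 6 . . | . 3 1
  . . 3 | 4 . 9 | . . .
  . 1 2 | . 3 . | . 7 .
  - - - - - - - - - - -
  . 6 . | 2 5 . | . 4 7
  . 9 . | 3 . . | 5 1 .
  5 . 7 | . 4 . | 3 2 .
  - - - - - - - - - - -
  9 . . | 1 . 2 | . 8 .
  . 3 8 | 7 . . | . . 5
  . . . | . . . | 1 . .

Step 1. [r7c5∈{6}] r7c5's peers cover all but 6 ⇒ r7c5=6.
Step 2. [r9c3∈{4,5,6}] r9c3 is the only open cell in col 3 admitting 6. So r9c3=6.
Step 3. [r6c2∈{8}] r6c2 is down to just 8, so r6c2=8.
Step 4. [r4c7∈{8,9}] across row 4, 9 lands solely at r4c7, so r4c7=9.
Step 5. [r4c6∈{1,8}] 8 has one home in row 4: r4c6. So r4c6=8.
Step 6. [r9c2∈{2,4,7}] across col 2, 2 lands solely at r9c2 ⇒ r9c2=2.
Step 7. [r2c9∈{2,6,8}] in col 9, 2 fits only at r2c9, so r2c9=2.
Step 8. [r9c8∈{9}] nothing but 9 survives at r9c8 ⇒ r9c8=9.
Step 9. [r7c2∈{4,7}] across col 2, 4 lands solely at r7c2. So r7c2=4.
Step 10. [r1c7∈{8}] r1c7 has the single candidate 8, so r1c7=8.
Step 11. [r2c7∈{6}] r2c7's peers cover all but 6. So r2c7=6.
Step 12. [r5c5∈{7}] nothing but 7 survives at r5c5. So r5c5=7.
Step 13. [r9c6∈{3,4,5}] col 6 places 3 nowhere but r9c6. So r9c6=3.
Step 14. [r3c7∈{4}] r3c7 has the single candidate 4 ⇒ r3c7=4.
Step 15. [r9c4∈{5,8}] row 9 places 5 nowhere but r9c4. So r9c4=5.
Step 16. [r5c6∈{6}] r5c6 has the single candidate 6, so r5c6=6.
Step 17. [r3c4∈{8}] r3c4's peers cover all but 8 ⇒ r3c4=8.
Step 18. [r8c1∈{1}] r8c1's peers cover all but 1 ⇒ r8c1=1.
Step 19. [r9c1∈{7}] r9c1 is down to just 7 ⇒ r9c1=7.
Step 20. [r9c5∈{8}] nothing but 8 survives at r9c5. So r9c5=8.
Step 21. [r6c4∈{9}] only 9 remains possible at r6c4, so r6c4=9.
Step 22. [r9c9∈{4}] nothing but 4 survives at r9c9 ⇒ r9c9=4.
Step 23. [r2c2∈{7}] r2c2 is down to just 7, so r2c2=7.
Step 24. [r6c6∈{1}] r6c6's peers cover all but 1. So r6c6=1.
Step 25. [r7c3∈{5}] nothing but 5 survives at r7c3 ⇒ r7c3=5.
Step 26. [r8c5∈{9}] nothing but 9 survives at r8c5. So r8c5=9.
Step 27. [r3c1∈{6}] nothing but 6 survives at r3c1, so r3c1=6.
Step 28. [r2c5∈{1}] r2c5 is down to just 1. So r2c5=1.
Step 29. [r7c7∈{7}] r7c7 is down to just 7 ⇒ r7c7=7.
Step 30. [r1c3∈{9}] r1c3 has the single candidate 9, so r1c3=9.
Step 31. [r8c6∈{4}] only 4 remains possible at r8c6. So r8c6=4.
Step 32. [r1c6∈{7}] r1c6's peers cover all but 7. So r1c6=7.
Step 33. [r8c8∈{6}] r8c8's peers cover all but 6, so r8c8=6.
Step 34. [r6c9∈{6}] r6c9 has the single candidate 6, so r6c9=6.
Step 35. [r4c3∈{1}] r4c3 has the single candidate 1. So r4c3=1.
Step 36. [r5c1∈{2}] r5c1 has the single candidate 2. So r5c1=2.
Step 37. [r2c8∈{5}] nothing but 5 survives at r2c8, so r2c8=5.
Step 38. [r4c1∈{3}] nothing but 3 survives at r4c1. So r4c1=3.
Step 39. [r8c7∈{2}] only 2 remains possible at r8c7. So r8c7=2.
Step 40. [r1c5∈{2}] r1c5 is down to just 2, so r1c5=2.
Step 41. [r2c1∈{8}] r2c1 has the single candidate 8 ⇒ r2c1=8.
Step 42. [r3c6∈{5}] nothing but 5 survives at r3c6. So r3c6=5.
Step 43. [r5c9∈{8}] only 8 remains possible at r5c9 ⇒ r5c9=8.
Step 44. [r7c9∈{3}] r7c9 has the single candidate 3 ⇒ r7c9=3.
Step 45. [r5c3∈{4}] nothing but 4 survives at r5c3, so r5c3=4.
Step 46. [r3c9∈{9}] r3c9 has the single candidate 9, so r3c9=9.

Answer: 4 5 9 6 2 7 8 3 1 / 8 7 3 4 1 9 6 5 2 / 6 1 2 8 3 5 4 7 9 / 3 6 1 2 5 8 9 4 7 / 2 9 4 3 7 6 5 1 8 / 5 8 7 9 4 1 3 2 6 / 9 4 5 1 6 2 7 8 3 / 1 3 8 7 9 4 2 6 5 / 7 2 6 5 8 3 1 9 4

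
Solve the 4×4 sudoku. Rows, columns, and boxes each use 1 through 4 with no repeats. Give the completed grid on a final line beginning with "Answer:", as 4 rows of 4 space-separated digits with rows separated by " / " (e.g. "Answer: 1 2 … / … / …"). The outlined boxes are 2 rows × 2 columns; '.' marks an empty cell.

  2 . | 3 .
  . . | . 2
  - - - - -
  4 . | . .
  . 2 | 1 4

Step 1. [r2c1∈{1,3}] col 1 places 1 nowhere but r2c1 ⇒ r2c1=1.
Step 2. [r2c2∈{3,4}] 3 has one home in row 2: r2c2. So r2c2=3.
Step 3. [r2c3∈{4}] only 4 remains possible at r2c3 ⇒ r2c3=4.
Step 4. [r3c2∈{1}] only 1 remains possible at r3c2 ⇒ r3c2=1.
Step 5. [r1c2∈{4}] only 4 remains possible at r1c2, so r1c2=4.
Step 6. [r1c4∈{1}] r1c4 is down to just 1. So r1c4=1.
Step 7. [r3c4∈{3}] nothing but 3 survives at r3c4 ⇒ r3c4=3.
Step 8. [r4c1∈{3}] r4c1 is down to just 3, so r4c1=3.
Step 9. [r3c3∈{2}] nothing but 2 survives at r3c3. So r3c3=2.

Answer: 2 4 3 1 / 1 3 4 2 / 4 1 2 3 / 3 2 1 4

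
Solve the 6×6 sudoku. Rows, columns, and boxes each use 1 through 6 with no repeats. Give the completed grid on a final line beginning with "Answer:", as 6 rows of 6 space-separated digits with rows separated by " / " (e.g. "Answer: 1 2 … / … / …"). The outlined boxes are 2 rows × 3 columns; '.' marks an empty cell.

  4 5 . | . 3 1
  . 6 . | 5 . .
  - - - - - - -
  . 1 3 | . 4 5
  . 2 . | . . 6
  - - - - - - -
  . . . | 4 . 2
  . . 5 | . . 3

Step 1. [r5c3∈{1,6}] 6 has one home in col 3: r5c3. So r5c3=6.
Step 2. [r4c5∈{1}] only 1 remains possible at r4c5 ⇒ r4c5=1.
Step 3. [r1c3∈{2}] only 2 remains possible at r1c3. So r1c3=2.
Step 4. [r5c1∈{1,3}] across row 5, 1 lands solely at r5c1. So r5c1=1.
Step 5. [r1c4∈{6}] r1c4 is down to just 6, so r1c4=6.
Step 6. [r6c1∈{2}] r6c1's peers cover all but 2, so r6c1=2.
Step 7. [r4c3∈{4}] nothing but 4 survives at r4c3. So r4c3=4.
Step 8. [r6c5∈{6}] r6c5 has the single candidate 6, so r6c5=6.
Step 9. [r2c5∈{2}] r2c5 has the single candidate 2, so r2c5=2.
Step 10. [r4c1∈{5}] r4c1 is down to just 5. So r4c1=5.
Step 11. [r3c4∈{2}] r3c4's peers cover all but 2. So r3c4=2.
Step 12. [r4c4∈{3}] r4c4 has the single candidate 3 ⇒ r4c4=3.
Step 13. [r5c5∈{5}] nothing but 5 survives at r5c5. So r5c5=5.
Step 14. [r2c3∈{1}] r2c3's peers cover all but 1. So r2c3=1.
Step 15. [r6c2∈{4}] nothing but 4 survives at r6c2, so r6c2=4.
Step 16. [r5c2∈{3}] only 3 remains possible at r5c2 ⇒ r5c2=3.
Step 17. [r2c6∈{4}] r2c6 has the single candidate 4, so r2c6=4.
Step 18. [r6c4∈{1}] r6c4's peers cover all but 1. So r6c4=1.
Step 19. [r3c1∈{6}] only 6 remains possible at r3c1 ⇒ r3c1=6.
Step 20. [r2c1∈{3}] r2c1's peers cover all but 3, so r2c1=3.

Answer: 4 5 2 6 3 1 / 3 6 1 5 2 4 / 6 1 3 2 4 5 / 5 2 4 3 1 6 / 1 3 6 4 5 2 / 2 4 5 1 6 3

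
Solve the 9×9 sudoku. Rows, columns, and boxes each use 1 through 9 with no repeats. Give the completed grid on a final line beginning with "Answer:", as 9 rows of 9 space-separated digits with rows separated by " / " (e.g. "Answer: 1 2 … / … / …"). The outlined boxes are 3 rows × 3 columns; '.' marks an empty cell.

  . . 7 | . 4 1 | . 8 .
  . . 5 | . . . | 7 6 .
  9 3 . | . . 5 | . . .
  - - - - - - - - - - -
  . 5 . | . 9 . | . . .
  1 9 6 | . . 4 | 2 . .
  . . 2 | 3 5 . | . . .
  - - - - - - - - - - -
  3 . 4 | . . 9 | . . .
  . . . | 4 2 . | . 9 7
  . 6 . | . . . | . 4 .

Step 1. [r4c4∈{1,2,6,7,8}] across box 5, 1 lands solely at r4c4 ⇒ r4c4=1.
Step 2. [r1c2∈{2}] r1c2 is down to just 2, so r1c2=2.
Step 3. [r9c1∈{2,5,7,8}] 2 has one home in col 1: r9c1. So r9c1=2.
Step 4. [r7c2∈{1,7,8}] 7 has one home in box 7: r7c2. So r7c2=7.
Step 5. [r4c6∈{2,6,7,8}] in row 4, 2 fits only at r4c6. So r4c6=2.
Step 6. [r6c6∈{6,7,8}] 6 has one home in box 5: r6c6 ⇒ r6c6=6.
Step 7. [r8c7∈{1,3,5,6,8}] across row 8, 6 lands solely at r8c7, so r8c7=6.
Step 8. [r8c6∈{3,8}] r8c6 is the only open cell in row 8 admitting 3, so r8c6=3.
Step 9. [r2c6∈{8}] r2c6 is down to just 8, so r2c6=8.
Step 10. [r4c3∈{3,8}] r4c3 is the only open cell in col 3 admitting 3. So r4c3=3.
Step 11. [r2c1∈{4}] nothing but 4 survives at r2c1. So r2c1=4.
Step 12. [r2c2∈{1}] r2c2 has the single candidate 1 ⇒ r2c2=1.
Step 13. [r8c2∈{8}] r8c2 is down to just 8 ⇒ r8c2=8.
Step 14. [r4c8∈{7}] r4c8 has the single candidate 7. So r4c8=7.
Step 15. [r6c8∈{1}] r6c8's peers cover all but 1, so r6c8=1.
Step 16. [r3c8∈{2}] r3c8 has the single candidate 2 ⇒ r3c8=2.
Step 17. [r7c8∈{5}] r7c8's peers cover all but 5, so r7c8=5.
Step 18. [r4c1∈{8}] r4c1 has the single candidate 8, so r4c1=8.
Step 19. [r4c7∈{4}] r4c7 is down to just 4 ⇒ r4c7=4.
Step 20. [r5c9∈{3,5,8}] across row 5, 5 lands solely at r5c9, so r5c9=5.
Step 21. [r3c7∈{1}] r3c7 is down to just 1. So r3c7=1.
Step 22. [r7c7∈{8}] r7c7's peers cover all but 8 ⇒ r7c7=8.
Step 23. [r7c4∈{6}] r7c4 has the single candidate 6. So r7c4=6.
Step 24. [r1c4∈{9}] only 9 remains possible at r1c4. So r1c4=9.
Step 25. [r3c4∈{7}] nothing but 7 survives at r3c4 ⇒ r3c4=7.
Step 26. [r1c9∈{3}] nothing but 3 survives at r1c9. So r1c9=3.
Step 27. [r9c9∈{1}] r9c9 has the single candidate 1. So r9c9=1.
Step 28. [r5c4∈{8}] r5c4 has the single candidate 8. So r5c4=8.
Step 29. [r6c7∈{9}] nothing but 9 survives at r6c7. So r6c7=9.
Step 30. [r9c6∈{7}] r9c6's peers cover all but 7, so r9c6=7.
Step 31. [r6c1∈{7}] r6c1 is down to just 7. So r6c1=7.
Step 32. [r2c4∈{2}] only 2 remains possible at r2c4, so r2c4=2.
Step 33. [r8c1∈{5}] r8c1's peers cover all but 5 ⇒ r8c1=5.
Step 34. [r5c8∈{3}] r5c8's peers cover all but 3, so r5c8=3.
Step 35. [r9c4∈{5}] only 5 remains possible at r9c4 ⇒ r9c4=5.
Step 36. [r5c5∈{7}] r5c5 has the single candidate 7 ⇒ r5c5=7.
Step 37. [r1c7∈{5}] nothing but 5 survives at r1c7 ⇒ r1c7=5.
Step 38. [r1c1∈{6}] r1c1 has the single candidate 6. So r1c1=6.
Step 39. [r9c7∈{3}] only 3 remains possible at r9c7, so r9c7=3.
Step 40. [r6c9∈{8}] nothing but 8 survives at r6c9, so r6c9=8.
Step 41. [r4c9∈{6}] r4c9 is down to just 6 ⇒ r4c9=6.
Step 42. [r3c5∈{6}] only 6 remains possible at r3c5, so r3c5=6.
Step 43. [r9c3∈{9}] only 9 remains possible at r9c3 ⇒ r9c3=9.
Step 44. [r2c9∈{9}] r2c9 is down to just 9. So r2c9=9.
Step 45. [r3c3∈{8}] r3c3 is down to just 8 ⇒ r3c3=8.
Step 46. [r3c9∈{4}] r3c9 has the single candidate 4. So r3c9=4.
Step 47. [r2c5∈{3}] r2c5 has the single candidate 3, so r2c5=3.
Step 48. [r7c5∈{1}] r7c5 has the single candidate 1 ⇒ r7c5=1.
Step 49. [r7c9∈{2}] r7c9 has the single candidate 2. So r7c9=2.
Step 50. [r9c5∈{8}] r9c5's peers cover all but 8. So r9c5=8.
Step 51. [r6c2∈{4}] r6c2's peers cover all but 4. So r6c2=4.
Step 52. [r8c3∈{1}] only 1 remains possible at r8c3. So r8c3=1.

Answer: 6 2 7 9 4 1 5 8 3 / 4 1 5 2 3 8 7 6 9 / 9 3 8 7 6 5 1 2 4 / 8 5 3 1 9 2 4 7 6 / 1 9 6 8 7 4 2 3 5 / 7 4 2 3 5 6 9 1 8 / 3 7 4 6 1 9 8 5 2 / 5 8 1 4 2 3 6 9 7 / 2 6 9 5 8 7 3 4 1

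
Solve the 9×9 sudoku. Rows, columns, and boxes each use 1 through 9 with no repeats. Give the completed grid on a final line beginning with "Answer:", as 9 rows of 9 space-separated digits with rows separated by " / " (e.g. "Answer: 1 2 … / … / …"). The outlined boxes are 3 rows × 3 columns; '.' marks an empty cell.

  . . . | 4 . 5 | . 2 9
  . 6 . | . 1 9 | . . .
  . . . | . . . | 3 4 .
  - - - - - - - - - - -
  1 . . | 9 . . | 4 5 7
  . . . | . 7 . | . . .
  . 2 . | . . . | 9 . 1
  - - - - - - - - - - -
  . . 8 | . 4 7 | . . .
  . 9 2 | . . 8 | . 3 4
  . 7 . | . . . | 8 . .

Step 1. [r5c9∈{2,3,6,8}] 3 has one home in col 9: r5c9, so r5c9=3.
Step 2. [r5c2∈{4,5,8}] r5c2 is the only open cell in col 2 admitting 4. So r5c2=4.
Step 3. [r1c7∈{1,6,7}] 1 has one home in box 3: r1c7, so r1c7=1.
Step 4. [r1c5∈{3,6,8}] r1c5 is the only open cell in row 1 admitting 6. So r1c5=6.
Step 5. [r2c4∈{2,3,7,8}] box 2 places 3 nowhere but r2c4 ⇒ r2c4=3.
Step 6. [r8c5∈{5}] r8c5 has the single candidate 5. So r8c5=5.
Step 7. [r8c1∈{6}] r8c1's peers cover all but 6 ⇒ r8c1=6.
Step 8. [r3c6∈{2}] r3c6's peers cover all but 2. So r3c6=2.
Step 9. [r3c5∈{8}] r3c5 is down to just 8 ⇒ r3c5=8.
Step 10. [r6c5∈{3}] r6c5 is down to just 3. So r6c5=3.
Step 11. [r4c6∈{6}] only 6 remains possible at r4c6 ⇒ r4c6=6.
Step 12. [r4c2∈{3,8}] across row 4, 8 lands solely at r4c2. So r4c2=8.
Step 13. [r2c1∈{2,4,5,7,8}] r2c1 is the only open cell in row 2 admitting 2 ⇒ r2c1=2.
Step 14. [r8c4∈{1}] r8c4 is down to just 1. So r8c4=1.
Step 15. [r5c7∈{2,6}] r5c7 is the only open cell in box 6 admitting 2. So r5c7=2.
Step 16. [r7c7∈{5,6}] 6 has one home in col 7: r7c7 ⇒ r7c7=6.
Step 17. [r2c7∈{5,7}] 5 has one home in col 7: r2c7 ⇒ r2c7=5.
Step 18. [r9c1∈{3,4,5}] across col 1, 4 lands solely at r9c1, so r9c1=4.
Step 19. [r1c2∈{3}] r1c2 has the single candidate 3. So r1c2=3.
Step 20. [r1c3∈{7}] only 7 remains possible at r1c3, so r1c3=7.
Step 21. [r7c4∈{2}] r7c4 is down to just 2. So r7c4=2.
Step 22. [r7c9∈{5}] only 5 remains possible at r7c9 ⇒ r7c9=5.
Step 23. [r9c3∈{1,3,5}] row 9 places 5 nowhere but r9c3, so r9c3=5.
Step 24. [r3c3∈{1,9}] in col 3, 1 fits only at r3c3 ⇒ r3c3=1.
Step 25. [r3c1∈{5,9}] across row 3, 9 lands solely at r3c1. So r3c1=9.
Step 26. [r7c8∈{1,9}] across row 7, 9 lands solely at r7c8, so r7c8=9.
Step 27. [r5c1∈{5}] nothing but 5 survives at r5c1. So r5c1=5.
Step 28. [r5c4∈{8}] r5c4 has the single candidate 8. So r5c4=8.
Step 29. [r5c8∈{6}] r5c8's peers cover all but 6, so r5c8=6.
Step 30. [r2c9∈{8}] r2c9's peers cover all but 8, so r2c9=8.
Step 31. [r6c3∈{6}] r6c3's peers cover all but 6 ⇒ r6c3=6.
Step 32. [r6c8∈{8}] nothing but 8 survives at r6c8. So r6c8=8.
Step 33. [r4c5∈{2}] nothing but 2 survives at r4c5 ⇒ r4c5=2.
Step 34. [r9c9∈{2}] r9c9 is down to just 2, so r9c9=2.
Step 35. [r5c6∈{1}] r5c6 has the single candidate 1 ⇒ r5c6=1.
Step 36. [r6c6∈{4}] r6c6's peers cover all but 4, so r6c6=4.
Step 37. [r3c4∈{7}] only 7 remains possible at r3c4 ⇒ r3c4=7.
Step 38. [r3c2∈{5}] nothing but 5 survives at r3c2, so r3c2=5.
Step 39. [r7c1∈{3}] r7c1 is down to just 3, so r7c1=3.
Step 40. [r9c4∈{6}] only 6 remains possible at r9c4, so r9c4=6.
Step 41. [r2c8∈{7}] r2c8 is down to just 7, so r2c8=7.
Step 42. [r5c3∈{9}] r5c3 has the single candidate 9. So r5c3=9.
Step 43. [r7c2∈{1}] r7c2's peers cover all but 1 ⇒ r7c2=1.
Step 44. [r6c1∈{7}] r6c1's peers cover all but 7 ⇒ r6c1=7.
Step 45. [r2c3∈{4}] only 4 remains possible at r2c3, so r2c3=4.
Step 46. [r6c4∈{5}] r6c4 has the single candidate 5, so r6c4=5.
Step 47. [r8c7∈{7}] nothing but 7 survives at r8c7, so r8c7=7.
Step 48. [r9c6∈{3}] nothing but 3 survives at r9c6, so r9c6=3.
Step 49. [r9c5∈{9}] r9c5 has the single candidate 9 ⇒ r9c5=9.
Step 50. [r3c9∈{6}] r3c9 is down to just 6 ⇒ r3c9=6.
Step 51. [r9c8∈{1}] nothing but 1 survives at r9c8 ⇒ r9c8=1.
Step 52. [r1c1∈{8}] r1c1 is down to just 8. So r1c1=8.
Step 53. [r4c3∈{3}] r4c3's peers cover all but 3 ⇒ r4c3=3.

Answer: 8 3 7 4 6 5 1 2 9 / 2 6 4 3 1 9 5 7 8 / 9 5 1 7 8 2 3 4 6 / 1 8 3 9 2 6 4 5 7 / 5 4 9 8 7 1 2 6 3 / 7 2 6 5 3 4 9 8 1 / 3 1 8 2 4 7 6 9 5 / 6 9 2 1 5 8 7 3 4 / 4 7 5 6 9 3 8 1 2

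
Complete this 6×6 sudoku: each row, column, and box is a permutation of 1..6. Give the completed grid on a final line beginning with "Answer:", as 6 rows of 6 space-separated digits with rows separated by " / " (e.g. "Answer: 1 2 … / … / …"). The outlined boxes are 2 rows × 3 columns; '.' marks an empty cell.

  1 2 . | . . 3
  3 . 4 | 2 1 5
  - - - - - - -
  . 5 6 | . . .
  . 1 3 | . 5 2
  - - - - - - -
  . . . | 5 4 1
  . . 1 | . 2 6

Step 1. [r4c1∈{4}] r4c1's peers cover all but 4, so r4c1=4.
Step 2. [r6c4∈{3}] nothing but 3 survives at r6c4, so r6c4=3.
Step 3. [r1c4∈{4,6}] across row 1, 4 lands solely at r1c4. So r1c4=4.
Step 4. [r5c1∈{2,6}] across col 1, 6 lands solely at r5c1, so r5c1=6.
Step 5. [r5c3∈{2}] r5c3 is down to just 2 ⇒ r5c3=2.
Step 6. [r3c4∈{1}] only 1 remains possible at r3c4. So r3c4=1.
Step 7. [r5c2∈{3}] r5c2 is down to just 3. So r5c2=3.
Step 8. [r3c1∈{2}] only 2 remains possible at r3c1, so r3c1=2.
Step 9. [r3c6∈{4}] r3c6's peers cover all but 4, so r3c6=4.
Step 10. [r1c5∈{6}] r1c5 has the single candidate 6. So r1c5=6.
Step 11. [r1c3∈{5}] r1c3 has the single candidate 5, so r1c3=5.
Step 12. [r6c2∈{4}] nothing but 4 survives at r6c2 ⇒ r6c2=4.
Step 13. [r6c1∈{5}] r6c1's peers cover all but 5 ⇒ r6c1=5.
Step 14. [r3c5∈{3}] r3c5's peers cover all but 3 ⇒ r3c5=3.
Step 15. [r2c2∈{6}] only 6 remains possible at r2c2, so r2c2=6.
Step 16. [r4c4∈{6}] nothing but 6 survives at r4c4. So r4c4=6.

Answer: 1 2 5 4 6 3 / 3 6 4 2 1 5 / 2 5 6 1 3 4 / 4 1 3 6 5 2 / 6 3 2 5 4 1 / 5 4 1 3 2 6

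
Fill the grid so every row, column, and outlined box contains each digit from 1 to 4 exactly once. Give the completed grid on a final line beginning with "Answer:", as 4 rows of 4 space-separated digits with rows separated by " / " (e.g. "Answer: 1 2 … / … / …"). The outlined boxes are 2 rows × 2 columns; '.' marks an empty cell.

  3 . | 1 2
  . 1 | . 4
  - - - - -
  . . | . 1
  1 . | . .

Step 1. [r3c1∈{2,4}] in col 1, 4 fits only at r3c1. So r3c1=4.
Step 2. [r4c4∈{3}] r4c4's peers cover all but 3 ⇒ r4c4=3.
Step 3. [r4c2∈{2}] r4c2's peers cover all but 2, so r4c2=2.
Step 4. [r3c2∈{3}] r3c2 has the single candidate 3. So r3c2=3.
Step 5. [r4c3∈{4}] r4c3's peers cover all but 4 ⇒ r4c3=4.
Step 6. [r3c3∈{2}] r3c3 has the single candidate 2, so r3c3=2.
Step 7. [r2c3∈{3}] r2c3's peers cover all but 3 ⇒ r2c3=3.
Step 8. [r1c2∈{4}] only 4 remains possible at r1c2, so r1c2=4.
Step 9. [r2c1∈{2}] nothing but 2 survives at r2c1. So r2c1=2.

Answer: 3 4 1 2 / 2 1 3 4 / 4 3 2 1 / 1 2 4 3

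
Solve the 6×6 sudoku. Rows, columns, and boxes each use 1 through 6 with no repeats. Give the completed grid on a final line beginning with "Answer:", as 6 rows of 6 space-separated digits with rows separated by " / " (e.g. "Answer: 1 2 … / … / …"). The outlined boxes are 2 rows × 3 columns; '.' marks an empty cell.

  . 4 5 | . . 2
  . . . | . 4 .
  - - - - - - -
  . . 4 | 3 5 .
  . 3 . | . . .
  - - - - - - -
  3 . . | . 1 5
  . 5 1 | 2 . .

Step 1. [r2c3∈{2,3,6}] across col 3, 3 lands solely at r2c3. So r2c3=3.
Step 2. [r4c1∈{1,2,5,6}] across row 4, 5 lands solely at r4c1. So r4c1=5.
Step 3. [r6c6∈{3,4,6}] across col 6, 3 lands solely at r6c6 ⇒ r6c6=3.
Step 4. [r6c5∈{6}] r6c5 is down to just 6, so r6c5=6.
Step 5. [r4c6∈{1,4,6}] col 6 places 4 nowhere but r4c6, so r4c6=4.
Step 6. [r4c4∈{1,6}] in row 4, 1 fits only at r4c4 ⇒ r4c4=1.
Step 7. [r1c1∈{1,6}] in row 1, 1 fits only at r1c1, so r1c1=1.
Step 8. [r4c3∈{2,6}] in row 4, 6 fits only at r4c3, so r4c3=6.
Step 9. [r2c1∈{2,6}] col 1 places 6 nowhere but r2c1. So r2c1=6.
Step 10. [r2c2∈{2}] r2c2's peers cover all but 2. So r2c2=2.
Step 11. [r1c4∈{6}] only 6 remains possible at r1c4. So r1c4=6.
Step 12. [r5c3∈{2}] r5c3 has the single candidate 2, so r5c3=2.
Step 13. [r1c5∈{3}] r1c5 has the single candidate 3, so r1c5=3.
Step 14. [r2c6∈{1}] nothing but 1 survives at r2c6. So r2c6=1.
Step 15. [r3c1∈{2}] only 2 remains possible at r3c1 ⇒ r3c1=2.
Step 16. [r5c4∈{4}] r5c4 has the single candidate 4 ⇒ r5c4=4.
Step 17. [r6c1∈{4}] r6c1 has the single candidate 4. So r6c1=4.
Step 18. [r3c2∈{1}] r3c2 has the single candidate 1 ⇒ r3c2=1.
Step 19. [r5c2∈{6}] nothing but 6 survives at r5c2 ⇒ r5c2=6.
Step 20. [r2c4∈{5}] r2c4's peers cover all but 5 ⇒ r2c4=5.
Step 21. [r3c6∈{6}] only 6 remains possible at r3c6 ⇒ r3c6=6.
Step 22. [r4c5∈{2}] r4c5 has the single candidate 2. So r4c5=2.

Answer: 1 4 5 6 3 2 / 6 2 3 5 4 1 / 2 1 4 3 5 6 / 5 3 6 1 2 4 / 3 6 2 4 1 5 / 4 5 1 2 6 3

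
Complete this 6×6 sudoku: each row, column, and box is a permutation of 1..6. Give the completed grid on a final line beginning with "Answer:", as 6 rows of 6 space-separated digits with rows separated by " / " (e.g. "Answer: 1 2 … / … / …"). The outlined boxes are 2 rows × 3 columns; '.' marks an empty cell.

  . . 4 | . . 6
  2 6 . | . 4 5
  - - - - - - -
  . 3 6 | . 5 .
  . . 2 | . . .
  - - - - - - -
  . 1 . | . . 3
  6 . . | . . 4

Step 1. [r4c6∈{1}] r4c6 is down to just 1, so r4c6=1.
Step 2. [r1c1∈{1,3,5}] 3 has one home in col 1: r1c1. So r1c1=3.
Step 3. [r4c2∈{4,5}] r4c2 is the only open cell in col 2 admitting 4. So r4c2=4.
Step 4. [r5c3∈{5}] nothing but 5 survives at r5c3 ⇒ r5c3=5.
Step 5. [r2c4∈{1,3}] r2c4 is the only open cell in row 2 admitting 3 ⇒ r2c4=3.
Step 6. [r6c2∈{2}] only 2 remains possible at r6c2. So r6c2=2.
Step 7. [r6c5∈{1}] r6c5 has the single candidate 1 ⇒ r6c5=1.
Step 8. [r4c4∈{6}] r4c4 is down to just 6. So r4c4=6.
Step 9. [r5c4∈{2}] r5c4's peers cover all but 2, so r5c4=2.
Step 10. [r1c2∈{5}] nothing but 5 survives at r1c2, so r1c2=5.
Step 11. [r1c5∈{2}] r1c5 is down to just 2. So r1c5=2.
Step 12. [r2c3∈{1}] nothing but 1 survives at r2c3, so r2c3=1.
Step 13. [r3c6∈{2}] r3c6 has the single candidate 2. So r3c6=2.
Step 14. [r5c1∈{4}] nothing but 4 survives at r5c1. So r5c1=4.
Step 15. [r4c5∈{3}] nothing but 3 survives at r4c5, so r4c5=3.
Step 16. [r3c1∈{1}] r3c1 has the single candidate 1, so r3c1=1.
Step 17. [r5c5∈{6}] r5c5 is down to just 6, so r5c5=6.
Step 18. [r3c4∈{4}] r3c4 has the single candidate 4. So r3c4=4.
Step 19. [r6c3∈{3}] only 3 remains possible at r6c3. So r6c3=3.
Step 20. [r4c1∈{5}] r4c1 has the single candidate 5. So r4c1=5.
Step 21. [r6c4∈{5}] only 5 remains possible at r6c4. So r6c4=5.
Step 22. [r1c4∈{1}] r1c4 has the single candidate 1, so r1c4=1.

Answer: 3 5 4 1 2 6 / 2 6 1 3 4 5 / 1 3 6 4 5 2 / 5 4 2 6 3 1 / 4 1 5 2 6 3 / 6 2 3 5 1 4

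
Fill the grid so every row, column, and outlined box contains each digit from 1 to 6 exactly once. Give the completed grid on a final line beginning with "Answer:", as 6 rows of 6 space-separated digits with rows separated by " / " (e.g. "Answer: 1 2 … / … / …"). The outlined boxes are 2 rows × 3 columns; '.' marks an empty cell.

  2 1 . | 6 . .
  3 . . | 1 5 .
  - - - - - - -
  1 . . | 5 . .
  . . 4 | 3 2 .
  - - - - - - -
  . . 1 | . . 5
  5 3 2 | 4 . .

Step 1. [r4c1∈{6}] r4c1's peers cover all but 6 ⇒ r4c1=6.
Step 2. [r2c2∈{4,6}] in box 1, 4 fits only at r2c2, so r2c2=4.
Step 3. [r1c6∈{3,4}] 3 has one home in col 6: r1c6. So r1c6=3.
Step 4. [r3c6∈{4,6}] 4 has one home in col 6: r3c6 ⇒ r3c6=4.
Step 5. [r6c6∈{1,6}] col 6 places 6 nowhere but r6c6 ⇒ r6c6=6.
Step 6. [r2c6∈{2}] r2c6 is down to just 2 ⇒ r2c6=2.
Step 7. [r3c5∈{6}] r3c5 has the single candidate 6, so r3c5=6.
Step 8. [r5c1∈{4}] only 4 remains possible at r5c1 ⇒ r5c1=4.
Step 9. [r1c5∈{4}] r1c5's peers cover all but 4. So r1c5=4.
Step 10. [r5c2∈{6}] r5c2's peers cover all but 6 ⇒ r5c2=6.
Step 11. [r2c3∈{6}] r2c3 has the single candidate 6, so r2c3=6.
Step 12. [r4c6∈{1}] r4c6 is down to just 1. So r4c6=1.
Step 13. [r3c2∈{2}] r3c2's peers cover all but 2, so r3c2=2.
Step 14. [r4c2∈{5}] nothing but 5 survives at r4c2, so r4c2=5.
Step 15. [r5c4∈{2}] nothing but 2 survives at r5c4, so r5c4=2.
Step 16. [r5c5∈{3}] r5c5 has the single candidate 3 ⇒ r5c5=3.
Step 17. [r1c3∈{5}] r1c3 has the single candidate 5 ⇒ r1c3=5.
Step 18. [r6c5∈{1}] r6c5 is down to just 1 ⇒ r6c5=1.
Step 19. [r3c3∈{3}] r3c3 is down to just 3. So r3c3=3.

Answer: 2 1 5 6 4 3 / 3 4 6 1 5 2 / 1 2 3 5 6 4 / 6 5 4 3 2 1 / 4 6 1 2 3 5 / 5 3 2 4 1 6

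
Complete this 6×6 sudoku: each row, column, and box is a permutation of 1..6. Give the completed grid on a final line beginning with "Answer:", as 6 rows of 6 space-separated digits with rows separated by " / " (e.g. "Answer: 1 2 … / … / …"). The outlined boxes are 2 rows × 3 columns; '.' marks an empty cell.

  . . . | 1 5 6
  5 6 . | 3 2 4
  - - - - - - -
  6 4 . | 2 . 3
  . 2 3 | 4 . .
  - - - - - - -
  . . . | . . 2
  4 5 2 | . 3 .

Step 1. [r3c5∈{1}] only 1 remains possible at r3c5, so r3c5=1.
Step 2. [r5c3∈{1,6}] col 3 places 6 nowhere but r5c3, so r5c3=6.
Step 3. [r5c2∈{1,3}] r5c2 is the only open cell in col 2 admitting 1 ⇒ r5c2=1.
Step 4. [r1c2∈{3}] r1c2 is down to just 3. So r1c2=3.
Step 5. [r1c3∈{4}] only 4 remains possible at r1c3. So r1c3=4.
Step 6. [r5c1∈{3}] r5c1's peers cover all but 3 ⇒ r5c1=3.
Step 7. [r6c4∈{6}] nothing but 6 survives at r6c4, so r6c4=6.
Step 8. [r6c6∈{1}] nothing but 1 survives at r6c6 ⇒ r6c6=1.
Step 9. [r4c1∈{1}] r4c1 has the single candidate 1. So r4c1=1.
Step 10. [r4c6∈{5}] nothing but 5 survives at r4c6. So r4c6=5.
Step 11. [r5c4∈{5}] r5c4's peers cover all but 5 ⇒ r5c4=5.
Step 12. [r5c5∈{4}] nothing but 4 survives at r5c5. So r5c5=4.
Step 13. [r1c1∈{2}] r1c1's peers cover all but 2. So r1c1=2.
Step 14. [r2c3∈{1}] only 1 remains possible at r2c3, so r2c3=1.
Step 15. [r3c3∈{5}] only 5 remains possible at r3c3 ⇒ r3c3=5.
Step 16. [r4c5∈{6}] nothing but 6 survives at r4c5 ⇒ r4c5=6.

Answer: 2 3 4 1 5 6 / 5 6 1 3 2 4 / 6 4 5 2 1 3 / 1 2 3 4 6 5 / 3 1 6 5 4 2 / 4 5 2 6 3 1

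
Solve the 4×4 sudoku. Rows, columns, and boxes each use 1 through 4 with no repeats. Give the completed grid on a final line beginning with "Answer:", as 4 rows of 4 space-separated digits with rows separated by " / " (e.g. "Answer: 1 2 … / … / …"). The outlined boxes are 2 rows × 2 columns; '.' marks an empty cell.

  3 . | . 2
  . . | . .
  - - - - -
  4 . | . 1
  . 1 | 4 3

Step 1. [r2c1∈{1,2}] in col 1, 1 fits only at r2c1, so r2c1=1.
Step 2. [r2c2∈{2,4}] across row 2, 2 lands solely at r2c2. So r2c2=2.
Step 3. [r3c2∈{3}] r3c2's peers cover all but 3. So r3c2=3.
Step 4. [r3c3∈{2}] r3c3's peers cover all but 2 ⇒ r3c3=2.
Step 5. [r2c3∈{3}] nothing but 3 survives at r2c3. So r2c3=3.
Step 6. [r1c3∈{1}] only 1 remains possible at r1c3, so r1c3=1.
Step 7. [r2c4∈{4}] only 4 remains possible at r2c4, so r2c4=4.
Step 8. [r4c1∈{2}] nothing but 2 survives at r4c1 ⇒ r4c1=2.
Step 9. [r1c2∈{4}] only 4 remains possible at r1c2 ⇒ r1c2=4.

Answer: 3 4 1 2 / 1 2 3 4 / 4 3 2 1 / 2 1 4 3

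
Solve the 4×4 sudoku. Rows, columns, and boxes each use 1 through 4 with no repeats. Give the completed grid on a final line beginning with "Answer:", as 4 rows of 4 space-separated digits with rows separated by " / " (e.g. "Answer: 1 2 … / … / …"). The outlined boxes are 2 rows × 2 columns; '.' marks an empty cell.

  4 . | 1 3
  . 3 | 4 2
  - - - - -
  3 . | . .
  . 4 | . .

Step 1. [r3c2∈{1,2}] across col 2, 1 lands solely at r3c2. So r3c2=1.
Step 2. [r3c3∈{2}] r3c3 has the single candidate 2. So r3c3=2.
Step 3. [r4c1∈{2}] nothing but 2 survives at r4c1 ⇒ r4c1=2.
Step 4. [r3c4∈{4}] nothing but 4 survives at r3c4 ⇒ r3c4=4.
Step 5. [r4c4∈{1}] r4c4 has the single candidate 1. So r4c4=1.
Step 6. [r4c3∈{3}] only 3 remains possible at r4c3 ⇒ r4c3=3.
Step 7. [r2c1∈{1}] r2c1 has the single candidate 1, so r2c1=1.
Step 8. [r1c2∈{2}] only 2 remains possible at r1c2 ⇒ r1c2=2.

Answer: 4 2 1 3 / 1 3 4 2 / 3 1 2 4 / 2 4 3 1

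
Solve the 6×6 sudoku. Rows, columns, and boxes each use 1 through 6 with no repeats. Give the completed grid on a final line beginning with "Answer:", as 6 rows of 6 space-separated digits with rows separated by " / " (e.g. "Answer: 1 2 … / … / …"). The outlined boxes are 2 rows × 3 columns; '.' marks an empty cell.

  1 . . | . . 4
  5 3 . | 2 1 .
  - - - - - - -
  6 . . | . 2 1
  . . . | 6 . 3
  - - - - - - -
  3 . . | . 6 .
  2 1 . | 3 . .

Step 1. [r2c3∈{4,6}] row 2 places 4 nowhere but r2c3. So r2c3=4.
Step 2. [r5c3∈{5}] nothing but 5 survives at r5c3, so r5c3=5.
Step 3. [r4c1∈{4}] r4c1 is down to just 4 ⇒ r4c1=4.
Step 4. [r4c5∈{5}] only 5 remains possible at r4c5 ⇒ r4c5=5.
Step 5. [r4c2∈{2}] nothing but 2 survives at r4c2, so r4c2=2.
Step 6. [r5c4∈{1,4}] r5c4 is the only open cell in row 5 admitting 1 ⇒ r5c4=1.
Step 7. [r6c3∈{6}] nothing but 6 survives at r6c3 ⇒ r6c3=6.
Step 8. [r1c3∈{2}] r1c3 is down to just 2, so r1c3=2.
Step 9. [r1c2∈{6}] nothing but 6 survives at r1c2, so r1c2=6.
Step 10. [r1c4∈{5}] nothing but 5 survives at r1c4 ⇒ r1c4=5.
Step 11. [r4c3∈{1}] r4c3 has the single candidate 1, so r4c3=1.
Step 12. [r1c5∈{3}] r1c5's peers cover all but 3, so r1c5=3.
Step 13. [r5c2∈{4}] only 4 remains possible at r5c2 ⇒ r5c2=4.
Step 14. [r2c6∈{6}] nothing but 6 survives at r2c6, so r2c6=6.
Step 15. [r5c6∈{2}] r5c6 has the single candidate 2, so r5c6=2.
Step 16. [r3c3∈{3}] r3c3 is down to just 3, so r3c3=3.
Step 17. [r6c6∈{5}] nothing but 5 survives at r6c6. So r6c6=5.
Step 18. [r6c5∈{4}] only 4 remains possible at r6c5 ⇒ r6c5=4.
Step 19. [r3c4∈{4}] only 4 remains possible at r3c4. So r3c4=4.
Step 20. [r3c2∈{5}] only 5 remains possible at r3c2 ⇒ r3c2=5.

Answer: 1 6 2 5 3 4 / 5 3 4 2 1 6 / 6 5 3 4 2 1 / 4 2 1 6 5 3 / 3 4 5 1 6 2 / 2 1 6 3 4 5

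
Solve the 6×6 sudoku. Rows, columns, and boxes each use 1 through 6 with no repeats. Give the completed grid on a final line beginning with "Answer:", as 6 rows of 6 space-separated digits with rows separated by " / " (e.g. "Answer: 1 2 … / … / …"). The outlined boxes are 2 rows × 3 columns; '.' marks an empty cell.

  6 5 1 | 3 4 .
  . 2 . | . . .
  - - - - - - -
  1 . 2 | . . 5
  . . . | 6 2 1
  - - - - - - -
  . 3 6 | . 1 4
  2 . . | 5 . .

Step 1. [r4c2∈{4}] only 4 remains possible at r4c2, so r4c2=4.
Step 2. [r2c6∈{6}] r2c6's peers cover all but 6 ⇒ r2c6=6.
Step 3. [r4c3∈{3,5}] col 3 places 5 nowhere but r4c3. So r4c3=5.
Step 4. [r2c3∈{3,4}] 3 has one home in col 3: r2c3. So r2c3=3.
Step 5. [r3c5∈{3}] r3c5's peers cover all but 3, so r3c5=3.
Step 6. [r3c4∈{4}] r3c4's peers cover all but 4, so r3c4=4.
Step 7. [r6c3∈{4}] r6c3's peers cover all but 4 ⇒ r6c3=4.
Step 8. [r6c5∈{6}] r6c5 has the single candidate 6 ⇒ r6c5=6.
Step 9. [r3c2∈{6}] only 6 remains possible at r3c2, so r3c2=6.
Step 10. [r2c5∈{5}] nothing but 5 survives at r2c5 ⇒ r2c5=5.
Step 11. [r6c6∈{3}] r6c6 is down to just 3, so r6c6=3.
Step 12. [r4c1∈{3}] nothing but 3 survives at r4c1 ⇒ r4c1=3.
Step 13. [r5c1∈{5}] r5c1 has the single candidate 5. So r5c1=5.
Step 14. [r2c1∈{4}] only 4 remains possible at r2c1. So r2c1=4.
Step 15. [r6c2∈{1}] nothing but 1 survives at r6c2, so r6c2=1.
Step 16. [r2c4∈{1}] r2c4 is down to just 1, so r2c4=1.
Step 17. [r5c4∈{2}] r5c4's peers cover all but 2. So r5c4=2.
Step 18. [r1c6∈{2}] r1c6 is down to just 2. So r1c6=2.

Answer: 6 5 1 3 4 2 / 4 2 3 1 5 6 / 1 6 2 4 3 5 / 3 4 5 6 2 1 / 5 3 6 2 1 4 / 2 1 4 5 6 3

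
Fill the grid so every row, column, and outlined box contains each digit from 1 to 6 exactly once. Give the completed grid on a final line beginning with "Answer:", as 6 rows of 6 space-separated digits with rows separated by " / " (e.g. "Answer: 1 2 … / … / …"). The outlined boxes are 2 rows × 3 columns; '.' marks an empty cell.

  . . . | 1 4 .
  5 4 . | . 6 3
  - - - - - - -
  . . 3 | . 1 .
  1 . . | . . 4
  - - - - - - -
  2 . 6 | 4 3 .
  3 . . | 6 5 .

Step 1. [r4c2∈{2,5,6}] r4c2 is the only open cell in row 4 admitting 6 ⇒ r4c2=6.
Step 2. [r2c4∈{2}] only 2 remains possible at r2c4. So r2c4=2.
Step 3. [r3c4∈{5}] r3c4 has the single candidate 5 ⇒ r3c4=5.
Step 4. [r3c2∈{2}] r3c2 is down to just 2 ⇒ r3c2=2.
Step 5. [r6c2∈{1}] r6c2's peers cover all but 1. So r6c2=1.
Step 6. [r5c6∈{1}] r5c6's peers cover all but 1. So r5c6=1.
Step 7. [r4c3∈{5}] r4c3's peers cover all but 5, so r4c3=5.
Step 8. [r1c1∈{6}] r1c1's peers cover all but 6. So r1c1=6.
Step 9. [r6c6∈{2}] r6c6's peers cover all but 2. So r6c6=2.
Step 10. [r2c3∈{1}] only 1 remains possible at r2c3, so r2c3=1.
Step 11. [r4c5∈{2}] r4c5 is down to just 2 ⇒ r4c5=2.
Step 12. [r3c1∈{4}] r3c1 is down to just 4 ⇒ r3c1=4.
Step 13. [r1c6∈{5}] r1c6's peers cover all but 5. So r1c6=5.
Step 14. [r1c2∈{3}] r1c2's peers cover all but 3 ⇒ r1c2=3.
Step 15. [r6c3∈{4}] r6c3 is down to just 4. So r6c3=4.
Step 16. [r3c6∈{6}] only 6 remains possible at r3c6 ⇒ r3c6=6.
Step 17. [r4c4∈{3}] r4c4 is down to just 3. So r4c4=3.
Step 18. [r1c3∈{2}] r1c3 has the single candidate 2 ⇒ r1c3=2.
Step 19. [r5c2∈{5}] r5c2 is down to just 5, so r5c2=5.

Answer: 6 3 2 1 4 5 / 5 4 1 2 6 3 / 4 2 3 5 1 6 / 1 6 5 3 2 4 / 2 5 6 4 3 1 / 3 1 4 6 5 2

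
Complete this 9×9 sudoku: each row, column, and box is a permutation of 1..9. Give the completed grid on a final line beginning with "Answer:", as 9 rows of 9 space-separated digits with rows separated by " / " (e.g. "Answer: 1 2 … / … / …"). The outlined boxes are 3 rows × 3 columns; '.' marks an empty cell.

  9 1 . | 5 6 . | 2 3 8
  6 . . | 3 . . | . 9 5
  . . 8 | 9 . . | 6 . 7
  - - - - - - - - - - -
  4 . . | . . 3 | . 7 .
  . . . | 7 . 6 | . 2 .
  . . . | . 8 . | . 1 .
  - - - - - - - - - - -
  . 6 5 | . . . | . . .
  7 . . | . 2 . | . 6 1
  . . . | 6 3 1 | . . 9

Step 1. [r3c8∈{4}] r3c8 has the single candidate 4 ⇒ r3c8=4.
Step 2. [r7c8∈{8}] nothing but 8 survives at r7c8, so r7c8=8.
Step 3. [r7c4∈{4}] nothing but 4 survives at r7c4. So r7c4=4.
Step 4. [r6c4∈{2}] r6c4's peers cover all but 2, so r6c4=2.
Step 5. [r2c6∈{2,4,7,8}] r2c6 is the only open cell in row 2 admitting 8, so r2c6=8.
Step 6. [r4c4∈{1}] nothing but 1 survives at r4c4, so r4c4=1.
Step 7. [r8c6∈{5,9}] r8c6 is the only open cell in box 8 admitting 5, so r8c6=5.
Step 8. [r5c3∈{1,3,9}] 1 has one home in col 3: r5c3, so r5c3=1.
Step 9. [r9c7∈{4,5,7}] in row 9, 7 fits only at r9c7. So r9c7=7.
Step 10. [r8c7∈{3,4}] across box 9, 4 lands solely at r8c7, so r8c7=4.
Step 11. [r7c7∈{3}] r7c7's peers cover all but 3 ⇒ r7c7=3.
Step 12. [r3c6∈{2}] nothing but 2 survives at r3c6, so r3c6=2.
Step 13. [r4c9∈{6}] only 6 remains possible at r4c9, so r4c9=6.
Step 14. [r6c3∈{3,6,7,9}] r6c3 is the only open cell in row 6 admitting 6, so r6c3=6.
Step 15. [r6c2∈{3,5,7,9}] in row 6, 7 fits only at r6c2, so r6c2=7.
Step 16. [r8c3∈{3,9}] across col 3, 3 lands solely at r8c3. So r8c3=3.
Step 17. [r4c3∈{2,9}] in col 3, 9 fits only at r4c3. So r4c3=9.
Step 18. [r4c2∈{2,5,8}] across row 4, 2 lands solely at r4c2, so r4c2=2.
Step 19. [r2c2∈{4}] nothing but 4 survives at r2c2 ⇒ r2c2=4.
Step 20. [r5c5∈{4,5,9}] 4 has one home in col 5: r5c5 ⇒ r5c5=4.
Step 21. [r9c2∈{8}] only 8 remains possible at r9c2. So r9c2=8.
Step 22. [r5c7∈{5,8,9}] 9 has one home in row 5: r5c7 ⇒ r5c7=9.
Step 23. [r5c9∈{3}] nothing but 3 survives at r5c9, so r5c9=3.
Step 24. [r5c2∈{5}] r5c2 has the single candidate 5, so r5c2=5.
Step 25. [r7c5∈{7,9}] col 5 places 9 nowhere but r7c5. So r7c5=9.
Step 26. [r2c5∈{1,7}] col 5 places 7 nowhere but r2c5, so r2c5=7.
Step 27. [r9c1∈{2}] nothing but 2 survives at r9c1 ⇒ r9c1=2.
Step 28. [r3c1∈{3,5}] 5 has one home in row 3: r3c1, so r3c1=5.
Step 29. [r4c5∈{5}] only 5 remains possible at r4c5. So r4c5=5.
Step 30. [r9c8∈{5}] r9c8 has the single candidate 5, so r9c8=5.
Step 31. [r6c9∈{4}] r6c9 has the single candidate 4. So r6c9=4.
Step 32. [r8c2∈{9}] r8c2 is down to just 9 ⇒ r8c2=9.
Step 33. [r7c9∈{2}] only 2 remains possible at r7c9 ⇒ r7c9=2.
Step 34. [r2c7∈{1}] r2c7 is down to just 1 ⇒ r2c7=1.
Step 35. [r3c5∈{1}] r3c5's peers cover all but 1 ⇒ r3c5=1.
Step 36. [r5c1∈{8}] r5c1 has the single candidate 8, so r5c1=8.
Step 37. [r1c3∈{7}] nothing but 7 survives at r1c3 ⇒ r1c3=7.
Step 38. [r9c3∈{4}] r9c3's peers cover all but 4 ⇒ r9c3=4.
Step 39. [r6c1∈{3}] r6c1 is down to just 3. So r6c1=3.
Step 40. [r7c6∈{7}] r7c6 has the single candidate 7 ⇒ r7c6=7.
Step 41. [r4c7∈{8}] only 8 remains possible at r4c7 ⇒ r4c7=8.
Step 42. [r2c3∈{2}] only 2 remains possible at r2c3 ⇒ r2c3=2.
Step 43. [r6c7∈{5}] r6c7's peers cover all but 5, so r6c7=5.
Step 44. [r6c6∈{9}] only 9 remains possible at r6c6, so r6c6=9.
Step 45. [r7c1∈{1}] nothing but 1 survives at r7c1 ⇒ r7c1=1.
Step 46. [r8c4∈{8}] r8c4's peers cover all but 8, so r8c4=8.
Step 47. [r3c2∈{3}] nothing but 3 survives at r3c2, so r3c2=3.
Step 48. [r1c6∈{4}] r1c6's peers cover all but 4. So r1c6=4.

Answer: 9 1 7 5 6 4 2 3 8 / 6 4 2 3 7 8 1 9 5 / 5 3 8 9 1 2 6 4 7 / 4 2 9 1 5 3 8 7 6 / 8 5 1 7 4 6 9 2 3 / 3 7 6 2 8 9 5 1 4 / 1 6 5 4 9 7 3 8 2 / 7 9 3 8 2 5 4 6 1 / 2 8 4 6 3 1 7 5 9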